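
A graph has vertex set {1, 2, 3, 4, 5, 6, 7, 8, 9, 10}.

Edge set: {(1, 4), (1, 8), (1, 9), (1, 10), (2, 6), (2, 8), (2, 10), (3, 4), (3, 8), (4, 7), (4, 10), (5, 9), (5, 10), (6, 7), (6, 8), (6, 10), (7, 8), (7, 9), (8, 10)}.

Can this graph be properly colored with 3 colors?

2, 6, 8, 10 are mutually adjacent (a clique of size 4), so at least 4 colors are needed.
So 3 colors are not enough.

No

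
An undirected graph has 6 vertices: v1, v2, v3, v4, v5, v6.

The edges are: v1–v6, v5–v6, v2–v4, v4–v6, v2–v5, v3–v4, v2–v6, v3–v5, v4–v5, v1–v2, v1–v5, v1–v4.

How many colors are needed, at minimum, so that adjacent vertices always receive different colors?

5

v1, v2, v4, v5, v6 form a clique, so at least 5 colors are needed.
5 colors suffice: v1=3, v2=4, v3=3, v4=1, v5=2, v6=5. Every edge joins two different colors.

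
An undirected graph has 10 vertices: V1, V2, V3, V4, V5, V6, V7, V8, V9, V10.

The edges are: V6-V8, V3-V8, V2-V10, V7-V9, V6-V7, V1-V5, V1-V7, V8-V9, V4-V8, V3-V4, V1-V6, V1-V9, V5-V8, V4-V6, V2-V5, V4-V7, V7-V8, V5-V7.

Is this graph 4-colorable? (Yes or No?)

The chromatic number is 4. V4, V6, V7, V8 are pairwise adjacent (a clique of size 4), so at least 4 colors are needed.
4 colors suffice: color red → {V1, V2, V8}; color blue → {V3, V7, V10}; color green → {V5, V6, V9}; color yellow → {V4}.
That is already a proper 4-coloring.

Yes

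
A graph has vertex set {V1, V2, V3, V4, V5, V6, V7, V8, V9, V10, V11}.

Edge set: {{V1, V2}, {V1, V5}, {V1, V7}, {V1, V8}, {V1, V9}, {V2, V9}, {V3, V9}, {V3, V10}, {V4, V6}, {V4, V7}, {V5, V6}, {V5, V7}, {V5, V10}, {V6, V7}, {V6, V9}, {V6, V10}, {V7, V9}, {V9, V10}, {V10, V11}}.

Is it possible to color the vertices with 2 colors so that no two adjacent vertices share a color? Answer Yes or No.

V1, V7, V9 are pairwise adjacent, so at least 3 colors are needed.
So 2 colors are not enough.

No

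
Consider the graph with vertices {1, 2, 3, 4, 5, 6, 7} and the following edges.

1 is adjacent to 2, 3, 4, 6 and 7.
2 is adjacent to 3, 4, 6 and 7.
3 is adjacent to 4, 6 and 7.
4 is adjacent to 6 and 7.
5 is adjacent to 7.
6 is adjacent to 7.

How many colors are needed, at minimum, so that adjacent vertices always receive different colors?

6

1, 2, 3, 4, 6, 7 form a clique, so at least 6 colors are needed.
One proper 6-coloring: 1=yellow, 2=orange, 3=green, 4=blue, 5=blue, 6=purple, 7=red. Each edge has distinct colors on its endpoints.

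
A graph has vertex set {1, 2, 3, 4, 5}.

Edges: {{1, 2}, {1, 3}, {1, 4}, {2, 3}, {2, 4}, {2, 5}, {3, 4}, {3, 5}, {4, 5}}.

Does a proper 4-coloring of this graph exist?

The chromatic number is 4. 2, 3, 4, 5 are pairwise adjacent (a clique of size 4), so at least 4 colors are needed.
A valid assignment using 4 colors: 1=d, 2=a, 3=c, 4=b, 5=d.
That is already a proper 4-coloring.

Yes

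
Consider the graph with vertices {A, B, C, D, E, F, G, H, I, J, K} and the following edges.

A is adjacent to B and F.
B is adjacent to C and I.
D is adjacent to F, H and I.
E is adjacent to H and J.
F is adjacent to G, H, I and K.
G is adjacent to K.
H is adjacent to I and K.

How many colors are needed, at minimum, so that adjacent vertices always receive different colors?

D, F, H, I are mutually adjacent (a clique of size 4), so at least 4 colors are needed.
A valid assignment using 4 colors: A=2, B=1, C=2, D=4, E=1, F=1, G=2, H=2, I=3, J=2, K=3. No two adjacent vertices share a color.

4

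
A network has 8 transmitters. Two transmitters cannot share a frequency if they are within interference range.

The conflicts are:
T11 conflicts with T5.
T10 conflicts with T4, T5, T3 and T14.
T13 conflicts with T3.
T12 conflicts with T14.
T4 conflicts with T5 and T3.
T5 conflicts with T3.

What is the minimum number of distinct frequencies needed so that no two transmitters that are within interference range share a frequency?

T10, T4, T5, T3 are mutually in conflict, so at least 4 frequencies are needed.
4 frequencies suffice: frequency 1 → {T13, T5, T14}; frequency 2 → {T11, T10, T12}; frequency 3 → {T3}; frequency 4 → {T4}. Each listed conflict is separated.

4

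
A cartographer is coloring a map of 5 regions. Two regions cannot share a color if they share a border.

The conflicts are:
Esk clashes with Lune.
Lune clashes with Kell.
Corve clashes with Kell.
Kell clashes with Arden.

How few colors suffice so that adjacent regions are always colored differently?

Lune and Kell conflict, so at least 2 colors are needed.
One proper 2-coloring: Esk=1, Lune=2, Corve=2, Kell=1, Arden=2. Every pair that conflicts lands in different colors.

2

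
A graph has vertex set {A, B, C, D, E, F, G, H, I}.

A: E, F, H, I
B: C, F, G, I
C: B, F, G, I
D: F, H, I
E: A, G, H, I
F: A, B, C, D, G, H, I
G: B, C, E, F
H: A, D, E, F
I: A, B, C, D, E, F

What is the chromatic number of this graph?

4

B, C, F, I form a clique, so at least 4 colors are needed.
4 colors suffice: A=green, B=green, C=yellow, D=green, E=red, F=red, G=blue, H=blue, I=blue. Every edge joins two different colors.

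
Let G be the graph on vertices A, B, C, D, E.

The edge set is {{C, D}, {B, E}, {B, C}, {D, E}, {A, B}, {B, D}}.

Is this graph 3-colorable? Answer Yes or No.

Yes

The chromatic number is 3. B, D, E are mutually adjacent, so at least 3 colors are needed.
3 colors suffice: color 1 → {B}; color 2 → {A, D}; color 3 → {C, E}.
That is already a proper 3-coloring.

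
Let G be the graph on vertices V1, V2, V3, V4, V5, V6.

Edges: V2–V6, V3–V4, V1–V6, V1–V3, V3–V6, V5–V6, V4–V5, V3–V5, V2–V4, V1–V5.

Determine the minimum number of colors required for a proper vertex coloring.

4

V1, V3, V5, V6 are mutually adjacent (a clique of size 4), so at least 4 colors are needed.
4 colors suffice: color 1 → {V4, V6}; color 2 → {V2, V3}; color 3 → {V5}; color 4 → {V1}. Every edge joins two different colors.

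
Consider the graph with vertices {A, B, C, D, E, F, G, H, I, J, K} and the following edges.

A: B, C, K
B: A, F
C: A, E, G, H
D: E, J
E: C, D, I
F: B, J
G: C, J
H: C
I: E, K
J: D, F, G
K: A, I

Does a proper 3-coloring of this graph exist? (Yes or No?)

Yes

The chromatic number is 3. The cycle E-I-K-A-C-E has odd length 5, so it cannot be 2-colored; at least 3 colors are needed.
3 colors suffice: color red → {B, C, J, K}; color blue → {A, E, F, G, H}; color green → {D, I}.
That is already a proper 3-coloring.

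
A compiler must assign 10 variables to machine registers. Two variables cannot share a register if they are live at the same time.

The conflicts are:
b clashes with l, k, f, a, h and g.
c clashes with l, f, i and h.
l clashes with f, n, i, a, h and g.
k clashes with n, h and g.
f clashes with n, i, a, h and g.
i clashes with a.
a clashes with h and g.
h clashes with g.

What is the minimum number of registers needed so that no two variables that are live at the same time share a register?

b, l, f, a, h, g all conflict with each other, so at least 6 registers are needed.
6 registers suffice: b=5, c=4, l=2, k=1, f=1, n=3, i=3, a=4, h=3, g=6. No two conflicting variables share a register.

6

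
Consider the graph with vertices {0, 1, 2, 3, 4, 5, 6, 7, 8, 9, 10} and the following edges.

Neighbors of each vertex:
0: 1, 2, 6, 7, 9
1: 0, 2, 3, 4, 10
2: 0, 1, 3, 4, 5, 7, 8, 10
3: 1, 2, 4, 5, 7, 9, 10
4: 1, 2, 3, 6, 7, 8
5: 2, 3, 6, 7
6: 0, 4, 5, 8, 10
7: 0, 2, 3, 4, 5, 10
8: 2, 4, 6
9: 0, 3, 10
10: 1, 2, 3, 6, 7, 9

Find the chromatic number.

4

2, 3, 7, 10 form a clique, so at least 4 colors are needed.
One proper 4-coloring: 0=blue, 1=yellow, 2=red, 3=blue, 4=green, 5=green, 6=red, 7=yellow, 8=blue, 9=red, 10=green. Every edge joins two different colors.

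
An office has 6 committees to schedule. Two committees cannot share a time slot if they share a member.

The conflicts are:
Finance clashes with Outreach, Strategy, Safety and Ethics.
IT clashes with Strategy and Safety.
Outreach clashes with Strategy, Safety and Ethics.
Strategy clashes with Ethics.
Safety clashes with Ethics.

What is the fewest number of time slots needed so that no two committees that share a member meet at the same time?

4

Finance, Outreach, Safety, Ethics pairwise conflict, so at least 4 time slots are needed.
4 time slots suffice: time slot 1 → {Strategy, Safety}; time slot 2 → {Finance, IT}; time slot 3 → {Outreach}; time slot 4 → {Ethics}. Each listed conflict is separated.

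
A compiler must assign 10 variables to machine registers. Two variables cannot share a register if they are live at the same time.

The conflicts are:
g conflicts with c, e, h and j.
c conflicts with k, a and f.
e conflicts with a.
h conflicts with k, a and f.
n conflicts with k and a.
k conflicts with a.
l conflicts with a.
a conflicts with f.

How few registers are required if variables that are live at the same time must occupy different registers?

3

h, k, a pairwise conflict, so at least 3 registers are needed.
3 registers suffice: register 1 → {g, a}; register 2 → {e, j, k, l, f}; register 3 → {c, h, n}. Each listed conflict is separated.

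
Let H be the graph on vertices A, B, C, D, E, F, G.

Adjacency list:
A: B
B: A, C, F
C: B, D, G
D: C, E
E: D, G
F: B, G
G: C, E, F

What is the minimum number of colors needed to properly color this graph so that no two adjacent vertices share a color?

E and G are adjacent, so at least 2 colors are needed.
A valid assignment using 2 colors: A=2, B=1, C=2, D=1, E=2, F=2, G=1. No two adjacent vertices share a color.

2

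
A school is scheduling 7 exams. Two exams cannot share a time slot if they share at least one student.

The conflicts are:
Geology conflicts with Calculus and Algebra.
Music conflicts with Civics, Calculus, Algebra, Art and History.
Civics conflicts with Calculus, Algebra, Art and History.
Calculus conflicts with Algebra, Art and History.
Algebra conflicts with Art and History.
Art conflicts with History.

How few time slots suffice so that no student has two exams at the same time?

6

Music, Civics, Calculus, Algebra, Art, History pairwise conflict, so at least 6 time slots are needed.
6 time slots suffice: time slot 1 → {Algebra}; time slot 2 → {Calculus}; time slot 3 → {Geology, Art}; time slot 4 → {Music}; time slot 5 → {Civics}; time slot 6 → {History}. Each listed conflict is separated.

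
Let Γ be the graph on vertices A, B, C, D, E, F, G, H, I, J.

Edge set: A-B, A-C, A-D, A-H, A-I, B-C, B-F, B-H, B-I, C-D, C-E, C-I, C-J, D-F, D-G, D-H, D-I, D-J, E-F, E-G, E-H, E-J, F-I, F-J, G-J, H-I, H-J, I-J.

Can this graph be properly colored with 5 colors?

The chromatic number is 4. D, F, I, J form a clique, so at least 4 colors are needed.
A valid assignment using 4 colors: A=3, B=2, C=4, D=2, E=1, F=4, G=4, H=4, I=1, J=3.
Since 5 ≥ 4, a proper 5-coloring certainly exists.

Yes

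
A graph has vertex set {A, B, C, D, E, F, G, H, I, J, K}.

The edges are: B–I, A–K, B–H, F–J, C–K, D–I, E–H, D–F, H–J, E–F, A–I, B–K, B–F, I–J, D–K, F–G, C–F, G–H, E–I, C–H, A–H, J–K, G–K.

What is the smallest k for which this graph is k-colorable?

2

E and I are adjacent, so at least 2 colors are needed.
One proper 2-coloring: A=2, B=2, C=2, D=2, E=2, F=1, G=2, H=1, I=1, J=2, K=1. Every edge joins two different colors.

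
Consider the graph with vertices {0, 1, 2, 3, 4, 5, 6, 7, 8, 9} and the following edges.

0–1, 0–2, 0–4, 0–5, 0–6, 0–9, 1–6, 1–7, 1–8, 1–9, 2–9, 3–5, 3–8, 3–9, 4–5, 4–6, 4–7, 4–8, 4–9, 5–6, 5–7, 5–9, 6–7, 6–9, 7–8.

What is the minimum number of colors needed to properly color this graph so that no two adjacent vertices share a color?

5

0, 4, 5, 6, 9 are mutually adjacent (a clique of size 5), so at least 5 colors are needed.
5 colors suffice: 0=d, 1=b, 2=b, 3=c, 4=c, 5=b, 6=e, 7=a, 8=d, 9=a. Each edge has distinct colors on its endpoints.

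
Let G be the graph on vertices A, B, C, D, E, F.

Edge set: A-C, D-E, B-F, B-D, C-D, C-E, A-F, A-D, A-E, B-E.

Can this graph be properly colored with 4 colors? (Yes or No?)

Yes

The chromatic number is 4. A, C, D, E are pairwise adjacent (a clique of size 4), so at least 4 colors are needed.
A valid assignment using 4 colors: A=2, B=2, C=4, D=3, E=1, F=1.
That is already a proper 4-coloring.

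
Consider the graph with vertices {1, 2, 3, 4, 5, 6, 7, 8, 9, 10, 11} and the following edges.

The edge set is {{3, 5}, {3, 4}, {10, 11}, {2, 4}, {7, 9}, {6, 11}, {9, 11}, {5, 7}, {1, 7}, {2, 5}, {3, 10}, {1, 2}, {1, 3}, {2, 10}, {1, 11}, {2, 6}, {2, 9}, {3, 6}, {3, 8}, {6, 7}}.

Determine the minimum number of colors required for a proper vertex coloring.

2

3 and 4 are adjacent, so at least 2 colors are needed.
A valid assignment using 2 colors: 1=blue, 2=red, 3=red, 4=blue, 5=blue, 6=blue, 7=red, 8=blue, 9=blue, 10=blue, 11=red. Every edge joins two different colors.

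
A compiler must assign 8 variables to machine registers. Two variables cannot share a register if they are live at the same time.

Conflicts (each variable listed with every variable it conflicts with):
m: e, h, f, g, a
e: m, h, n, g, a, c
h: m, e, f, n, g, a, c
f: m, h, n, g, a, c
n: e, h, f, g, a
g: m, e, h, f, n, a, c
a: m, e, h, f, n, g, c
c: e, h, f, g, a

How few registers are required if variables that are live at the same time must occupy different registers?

h, f, g, a, c pairwise conflict, so at least 5 registers are needed.
5 registers suffice: register 1 → {a}; register 2 → {g}; register 3 → {h}; register 4 → {e, f}; register 5 → {m, n, c}. Each listed conflict is separated.

5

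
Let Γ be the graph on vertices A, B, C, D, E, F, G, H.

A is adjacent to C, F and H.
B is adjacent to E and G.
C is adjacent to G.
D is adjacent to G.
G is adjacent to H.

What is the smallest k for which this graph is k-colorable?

A and F are adjacent, so at least 2 colors are needed.
A valid assignment using 2 colors: A=1, B=2, C=2, D=2, E=1, F=2, G=1, H=2. Every edge joins two different colors.

2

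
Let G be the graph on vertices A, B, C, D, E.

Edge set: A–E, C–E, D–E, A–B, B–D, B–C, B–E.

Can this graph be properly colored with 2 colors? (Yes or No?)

No

A, B, E are pairwise adjacent, so at least 3 colors are needed.
So 2 colors are not enough.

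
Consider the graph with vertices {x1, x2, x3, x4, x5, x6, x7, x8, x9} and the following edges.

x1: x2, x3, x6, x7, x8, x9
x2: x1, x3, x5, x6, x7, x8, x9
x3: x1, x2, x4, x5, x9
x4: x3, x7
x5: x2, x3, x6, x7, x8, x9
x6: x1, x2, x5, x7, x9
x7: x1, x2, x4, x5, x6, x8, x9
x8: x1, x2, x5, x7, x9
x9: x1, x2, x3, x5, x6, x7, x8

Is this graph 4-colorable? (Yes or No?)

x1, x2, x7, x8, x9 are mutually adjacent (a clique of size 5), so at least 5 colors are needed.
So 4 colors are not enough.

No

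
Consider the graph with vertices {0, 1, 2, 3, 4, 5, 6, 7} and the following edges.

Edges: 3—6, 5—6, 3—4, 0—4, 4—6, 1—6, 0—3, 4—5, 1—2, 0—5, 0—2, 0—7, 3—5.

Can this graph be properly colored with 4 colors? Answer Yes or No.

The chromatic number is 4. 3, 4, 5, 6 form a clique, so at least 4 colors are needed.
4 colors suffice: color red → {0, 6}; color blue → {1, 5, 7}; color green → {2, 4}; color yellow → {3}.
That is already a proper 4-coloring.

Yes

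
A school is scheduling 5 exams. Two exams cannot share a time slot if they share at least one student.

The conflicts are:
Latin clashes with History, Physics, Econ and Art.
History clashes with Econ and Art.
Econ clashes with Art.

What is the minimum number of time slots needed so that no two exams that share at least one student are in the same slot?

Latin, History, Econ, Art all conflict with each other, so at least 4 time slots are needed.
4 time slots suffice: time slot 1 → {Latin}; time slot 2 → {Physics, Econ}; time slot 3 → {History}; time slot 4 → {Art}. No two conflicting exams share a time slot.

4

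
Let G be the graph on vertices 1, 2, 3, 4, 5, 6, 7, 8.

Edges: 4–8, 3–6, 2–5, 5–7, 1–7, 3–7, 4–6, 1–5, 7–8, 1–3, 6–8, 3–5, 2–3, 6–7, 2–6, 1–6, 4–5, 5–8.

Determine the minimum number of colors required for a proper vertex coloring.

1, 3, 5, 7 are mutually adjacent (a clique of size 4), so at least 4 colors are needed.
One proper 4-coloring: 1=d, 2=b, 3=c, 4=b, 5=a, 6=a, 7=b, 8=c. Each edge has distinct colors on its endpoints.

4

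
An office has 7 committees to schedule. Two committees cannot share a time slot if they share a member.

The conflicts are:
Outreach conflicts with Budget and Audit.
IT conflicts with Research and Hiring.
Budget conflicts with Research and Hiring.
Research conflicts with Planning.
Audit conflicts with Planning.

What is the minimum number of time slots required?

The cycle Outreach-Audit-Planning-Research-Budget-Outreach has odd length 5, so it cannot be 2-colored; at least 3 time slots are needed.
3 time slots suffice: Outreach=2, IT=1, Budget=1, Research=2, Audit=3, Planning=1, Hiring=2. Every pair that conflicts lands in different time slots.

3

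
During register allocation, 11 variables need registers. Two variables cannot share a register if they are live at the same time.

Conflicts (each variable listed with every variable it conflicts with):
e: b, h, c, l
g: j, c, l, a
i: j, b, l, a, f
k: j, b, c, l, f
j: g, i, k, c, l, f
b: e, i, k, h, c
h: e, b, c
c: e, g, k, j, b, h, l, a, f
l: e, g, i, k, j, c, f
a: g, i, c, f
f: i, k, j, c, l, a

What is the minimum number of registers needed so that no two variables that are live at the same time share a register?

k, j, c, l, f all conflict with each other, so at least 5 registers are needed.
Using 5 registers: e=3, g=3, i=1, k=5, j=4, b=2, h=4, c=1, l=2, a=2, f=3. Each listed conflict is separated.

5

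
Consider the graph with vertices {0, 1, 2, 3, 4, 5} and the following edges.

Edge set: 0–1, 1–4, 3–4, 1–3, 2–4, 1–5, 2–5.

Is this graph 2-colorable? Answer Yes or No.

No

1, 3, 4 are mutually adjacent, so at least 3 colors are needed.
So 2 colors are not enough.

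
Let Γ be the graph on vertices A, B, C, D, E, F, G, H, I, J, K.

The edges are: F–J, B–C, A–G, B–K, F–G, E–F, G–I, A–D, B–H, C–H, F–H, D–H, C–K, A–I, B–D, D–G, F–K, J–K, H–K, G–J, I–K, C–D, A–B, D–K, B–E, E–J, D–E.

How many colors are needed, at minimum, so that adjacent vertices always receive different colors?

B, C, D, H, K are pairwise adjacent (a clique of size 5), so at least 5 colors are needed.
5 colors suffice: color 1 → {D, F, I}; color 2 → {E, G, K}; color 3 → {B, J}; color 4 → {A, H}; color 5 → {C}. No two adjacent vertices share a color.

5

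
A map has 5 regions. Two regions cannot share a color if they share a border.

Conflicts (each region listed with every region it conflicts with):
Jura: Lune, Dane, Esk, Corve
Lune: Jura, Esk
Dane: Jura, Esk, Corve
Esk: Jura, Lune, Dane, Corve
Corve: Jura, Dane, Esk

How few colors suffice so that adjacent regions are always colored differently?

Jura, Dane, Esk, Corve are mutually in conflict, so at least 4 colors are needed.
4 colors suffice: color 1 → {Esk}; color 2 → {Jura}; color 3 → {Lune, Dane}; color 4 → {Corve}. Each listed conflict is separated.

4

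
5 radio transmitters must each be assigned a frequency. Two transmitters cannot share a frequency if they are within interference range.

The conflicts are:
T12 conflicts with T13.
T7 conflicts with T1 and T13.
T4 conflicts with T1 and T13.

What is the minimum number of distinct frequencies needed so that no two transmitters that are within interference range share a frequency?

T4 and T1 conflict, so at least 2 frequencies are needed.
2 frequencies suffice: frequency 1 → {T1, T13}; frequency 2 → {T12, T7, T4}. Each listed conflict is separated.

2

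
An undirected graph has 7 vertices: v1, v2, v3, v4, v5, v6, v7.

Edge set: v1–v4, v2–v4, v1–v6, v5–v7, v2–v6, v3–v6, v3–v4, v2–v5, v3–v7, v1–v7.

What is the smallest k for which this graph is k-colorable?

The cycle v7-v3-v6-v2-v5-v7 has odd length 5, so it cannot be 2-colored; at least 3 colors are needed.
A valid assignment using 3 colors: v1=blue, v2=blue, v3=blue, v4=red, v5=green, v6=red, v7=red. Every edge joins two different colors.

3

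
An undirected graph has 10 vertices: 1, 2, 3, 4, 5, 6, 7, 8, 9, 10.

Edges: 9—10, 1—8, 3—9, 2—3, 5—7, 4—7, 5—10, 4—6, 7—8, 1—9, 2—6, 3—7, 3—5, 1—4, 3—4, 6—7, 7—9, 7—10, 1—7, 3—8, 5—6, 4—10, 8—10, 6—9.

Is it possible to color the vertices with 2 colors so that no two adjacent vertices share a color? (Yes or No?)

No

7, 8, 10 form a triangle, so at least 3 colors are needed.
So 2 colors are not enough.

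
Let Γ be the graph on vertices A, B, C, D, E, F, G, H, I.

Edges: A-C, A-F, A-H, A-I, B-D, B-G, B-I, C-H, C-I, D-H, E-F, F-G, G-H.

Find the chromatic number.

3

A, C, H are pairwise adjacent, so at least 3 colors are needed.
3 colors suffice: color 1 → {A, D, E, G}; color 2 → {F, H, I}; color 3 → {B, C}. No two adjacent vertices share a color.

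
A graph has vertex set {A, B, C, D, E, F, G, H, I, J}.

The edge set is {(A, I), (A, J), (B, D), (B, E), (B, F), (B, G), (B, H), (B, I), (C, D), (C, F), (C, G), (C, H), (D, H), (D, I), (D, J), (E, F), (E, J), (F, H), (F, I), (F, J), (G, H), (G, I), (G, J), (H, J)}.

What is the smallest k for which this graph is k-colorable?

B, F, H are pairwise adjacent, so at least 3 colors are needed.
3 colors suffice: color 1 → {E, H, I}; color 2 → {A, D, F, G}; color 3 → {B, C, J}. Every edge joins two different colors.

3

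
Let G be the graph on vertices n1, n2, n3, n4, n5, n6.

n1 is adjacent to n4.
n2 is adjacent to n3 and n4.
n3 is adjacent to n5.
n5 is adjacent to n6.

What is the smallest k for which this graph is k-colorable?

2

n3 and n5 are adjacent, so at least 2 colors are needed.
2 colors suffice: color red → {n1, n2, n5}; color blue → {n3, n4, n6}. Each edge has distinct colors on its endpoints.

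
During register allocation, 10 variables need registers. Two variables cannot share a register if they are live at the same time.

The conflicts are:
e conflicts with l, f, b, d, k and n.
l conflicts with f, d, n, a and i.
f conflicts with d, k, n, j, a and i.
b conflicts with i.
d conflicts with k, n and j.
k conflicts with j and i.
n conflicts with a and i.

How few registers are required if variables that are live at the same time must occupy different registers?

e, l, f, d, n pairwise conflict, so at least 5 registers are needed.
A valid assignment using 5 registers: e=2, l=4, f=1, b=1, d=5, k=3, n=3, j=2, a=2, i=2. Every pair that conflicts lands in different registers.

5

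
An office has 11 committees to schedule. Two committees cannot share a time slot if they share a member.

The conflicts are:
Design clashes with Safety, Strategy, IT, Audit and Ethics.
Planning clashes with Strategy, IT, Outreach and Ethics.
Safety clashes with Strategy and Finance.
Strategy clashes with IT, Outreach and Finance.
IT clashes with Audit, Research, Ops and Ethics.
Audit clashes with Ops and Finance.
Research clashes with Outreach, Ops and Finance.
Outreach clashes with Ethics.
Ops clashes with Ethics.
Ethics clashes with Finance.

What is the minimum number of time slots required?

Design, Safety, Strategy are mutually in conflict, so at least 3 time slots are needed.
3 time slots suffice: Design=3, Planning=3, Safety=1, Strategy=2, IT=1, Audit=2, Research=2, Outreach=1, Ops=3, Ethics=2, Finance=3. Each listed conflict is separated.

3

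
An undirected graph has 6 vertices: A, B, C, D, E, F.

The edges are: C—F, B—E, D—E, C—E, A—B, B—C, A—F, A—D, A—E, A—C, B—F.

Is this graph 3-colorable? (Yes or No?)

A, B, C, F are mutually adjacent (a clique of size 4), so at least 4 colors are needed.
So 3 colors are not enough.

No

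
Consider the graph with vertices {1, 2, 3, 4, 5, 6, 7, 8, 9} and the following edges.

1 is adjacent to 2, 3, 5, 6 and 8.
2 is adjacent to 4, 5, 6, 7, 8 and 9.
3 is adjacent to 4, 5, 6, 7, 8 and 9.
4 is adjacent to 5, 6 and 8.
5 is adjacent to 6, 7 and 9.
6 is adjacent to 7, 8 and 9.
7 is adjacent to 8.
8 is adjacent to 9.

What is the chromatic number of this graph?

4

3, 4, 6, 8 are mutually adjacent (a clique of size 4), so at least 4 colors are needed.
A valid assignment using 4 colors: 1=d, 2=c, 3=c, 4=d, 5=b, 6=a, 7=d, 8=b, 9=d. No two adjacent vertices share a color.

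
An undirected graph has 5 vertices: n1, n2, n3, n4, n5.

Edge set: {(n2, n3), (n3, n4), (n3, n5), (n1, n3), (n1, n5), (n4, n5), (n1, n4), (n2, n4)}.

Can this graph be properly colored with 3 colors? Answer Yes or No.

No

n1, n3, n4, n5 are pairwise adjacent (a clique of size 4), so at least 4 colors are needed.
So 3 colors are not enough.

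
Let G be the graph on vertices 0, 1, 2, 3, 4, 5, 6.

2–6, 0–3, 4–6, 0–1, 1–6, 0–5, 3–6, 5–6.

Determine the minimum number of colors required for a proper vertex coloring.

1 and 6 are adjacent, so at least 2 colors are needed.
A valid assignment using 2 colors: 0=a, 1=b, 2=b, 3=b, 4=b, 5=b, 6=a. Each edge has distinct colors on its endpoints.

2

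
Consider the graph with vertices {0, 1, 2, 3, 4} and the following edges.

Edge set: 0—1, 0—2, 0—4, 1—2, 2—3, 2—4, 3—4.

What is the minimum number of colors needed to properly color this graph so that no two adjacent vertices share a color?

2, 3, 4 are pairwise adjacent, so at least 3 colors are needed.
3 colors suffice: color a → {2}; color b → {1, 4}; color c → {0, 3}. No two adjacent vertices share a color.

3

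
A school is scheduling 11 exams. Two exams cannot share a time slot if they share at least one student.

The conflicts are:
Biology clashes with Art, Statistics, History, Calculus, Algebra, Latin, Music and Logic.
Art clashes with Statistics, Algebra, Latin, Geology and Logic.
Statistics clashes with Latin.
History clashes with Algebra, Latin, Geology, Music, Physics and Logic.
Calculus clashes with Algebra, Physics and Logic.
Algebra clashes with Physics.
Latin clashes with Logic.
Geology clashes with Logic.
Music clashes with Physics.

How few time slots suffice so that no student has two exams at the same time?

4

Biology, Art, Statistics, Latin all conflict with each other, so at least 4 time slots are needed.
A valid assignment using 4 time slots: Biology=1, Art=2, Statistics=3, History=2, Calculus=2, Algebra=3, Latin=4, Geology=1, Music=3, Physics=1, Logic=3. Each listed conflict is separated.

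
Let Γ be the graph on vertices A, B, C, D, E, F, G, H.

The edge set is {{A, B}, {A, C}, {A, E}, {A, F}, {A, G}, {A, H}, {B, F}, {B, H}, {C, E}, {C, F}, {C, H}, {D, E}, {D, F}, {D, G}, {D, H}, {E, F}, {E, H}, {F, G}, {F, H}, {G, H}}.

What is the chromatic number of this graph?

A, C, E, F, H are mutually adjacent (a clique of size 5), so at least 5 colors are needed.
5 colors suffice: color 1 → {H}; color 2 → {F}; color 3 → {A, D}; color 4 → {B, E, G}; color 5 → {C}. No two adjacent vertices share a color.

5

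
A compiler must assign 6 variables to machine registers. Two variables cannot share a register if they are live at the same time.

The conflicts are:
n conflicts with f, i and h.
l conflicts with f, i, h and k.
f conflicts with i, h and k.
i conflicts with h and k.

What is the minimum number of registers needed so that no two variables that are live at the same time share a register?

l, f, i, k all conflict with each other, so at least 4 registers are needed.
4 registers suffice: n=3, l=3, f=2, i=1, h=4, k=4. Each listed conflict is separated.

4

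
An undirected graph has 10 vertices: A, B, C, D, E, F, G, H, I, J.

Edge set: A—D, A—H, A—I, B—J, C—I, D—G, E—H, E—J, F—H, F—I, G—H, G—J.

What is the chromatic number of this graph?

2

C and I are adjacent, so at least 2 colors are needed.
A valid assignment using 2 colors: A=2, B=2, C=2, D=1, E=2, F=2, G=2, H=1, I=1, J=1. No two adjacent vertices share a color.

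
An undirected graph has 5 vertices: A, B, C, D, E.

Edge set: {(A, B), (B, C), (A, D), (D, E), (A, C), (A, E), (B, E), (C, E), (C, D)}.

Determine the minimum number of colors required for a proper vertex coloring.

4

A, C, D, E are mutually adjacent (a clique of size 4), so at least 4 colors are needed.
One proper 4-coloring: A=3, B=4, C=2, D=4, E=1. Each edge has distinct colors on its endpoints.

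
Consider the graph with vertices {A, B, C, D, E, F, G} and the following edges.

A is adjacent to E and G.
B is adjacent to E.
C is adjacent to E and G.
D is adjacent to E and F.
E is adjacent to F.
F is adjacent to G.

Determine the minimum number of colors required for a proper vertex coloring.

D, E, F are mutually adjacent, so at least 3 colors are needed.
3 colors suffice: color 1 → {E, G}; color 2 → {A, B, C, F}; color 3 → {D}. Every edge joins two different colors.

3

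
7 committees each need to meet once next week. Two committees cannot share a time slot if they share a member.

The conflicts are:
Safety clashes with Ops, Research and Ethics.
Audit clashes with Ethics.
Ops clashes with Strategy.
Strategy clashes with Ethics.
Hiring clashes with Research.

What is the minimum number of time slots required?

Audit and Ethics conflict, so at least 2 time slots are needed.
A valid assignment using 2 time slots: Safety=2, Audit=2, Ops=1, Strategy=2, Hiring=2, Research=1, Ethics=1. Every pair that conflicts lands in different time slots.

2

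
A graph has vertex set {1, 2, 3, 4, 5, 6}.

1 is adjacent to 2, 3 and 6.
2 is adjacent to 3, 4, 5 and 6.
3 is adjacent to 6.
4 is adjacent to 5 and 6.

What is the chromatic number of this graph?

1, 2, 3, 6 form a clique, so at least 4 colors are needed.
4 colors suffice: 1=green, 2=red, 3=yellow, 4=green, 5=blue, 6=blue. No two adjacent vertices share a color.

4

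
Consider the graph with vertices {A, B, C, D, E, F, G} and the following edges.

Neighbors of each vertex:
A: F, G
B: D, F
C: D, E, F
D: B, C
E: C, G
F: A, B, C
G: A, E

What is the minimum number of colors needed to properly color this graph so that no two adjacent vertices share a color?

The cycle F-A-G-E-C-F has odd length 5, so it cannot be 2-colored; at least 3 colors are needed.
3 colors suffice: color red → {B, C, G}; color blue → {D, E, F}; color green → {A}. Each edge has distinct colors on its endpoints.

3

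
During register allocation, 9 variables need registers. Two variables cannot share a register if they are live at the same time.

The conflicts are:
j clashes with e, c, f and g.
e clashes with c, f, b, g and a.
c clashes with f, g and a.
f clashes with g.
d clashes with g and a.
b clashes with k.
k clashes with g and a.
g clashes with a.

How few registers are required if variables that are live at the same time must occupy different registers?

5

j, e, c, f, g are mutually in conflict, so at least 5 registers are needed.
5 registers suffice: register 1 → {b, g}; register 2 → {e, d, k}; register 3 → {c}; register 4 → {j, a}; register 5 → {f}. No two conflicting variables share a register.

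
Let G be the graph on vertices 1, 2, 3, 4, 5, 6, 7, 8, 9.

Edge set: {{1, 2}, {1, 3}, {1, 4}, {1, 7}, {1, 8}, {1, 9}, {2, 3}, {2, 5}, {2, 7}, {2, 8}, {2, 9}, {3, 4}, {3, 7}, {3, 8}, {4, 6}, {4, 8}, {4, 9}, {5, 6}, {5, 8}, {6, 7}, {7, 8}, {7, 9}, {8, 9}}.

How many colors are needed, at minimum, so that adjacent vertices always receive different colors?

1, 2, 3, 7, 8 form a clique, so at least 5 colors are needed.
A valid assignment using 5 colors: 1=blue, 2=yellow, 3=purple, 4=green, 5=blue, 6=red, 7=green, 8=red, 9=purple. Every edge joins two different colors.

5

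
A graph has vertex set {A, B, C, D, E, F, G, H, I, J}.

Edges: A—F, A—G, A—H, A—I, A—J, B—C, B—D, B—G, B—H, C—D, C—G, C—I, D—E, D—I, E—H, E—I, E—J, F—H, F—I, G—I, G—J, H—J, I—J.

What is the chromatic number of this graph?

4

A, G, I, J form a clique, so at least 4 colors are needed.
One proper 4-coloring: A=2, B=2, C=3, D=4, E=2, F=3, G=4, H=1, I=1, J=3. Each edge has distinct colors on its endpoints.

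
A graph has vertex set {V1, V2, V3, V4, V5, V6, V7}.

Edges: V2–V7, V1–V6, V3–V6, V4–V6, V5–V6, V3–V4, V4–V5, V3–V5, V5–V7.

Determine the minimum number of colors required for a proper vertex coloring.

4

V3, V4, V5, V6 form a clique, so at least 4 colors are needed.
4 colors suffice: color red → {V1, V2, V5}; color blue → {V6, V7}; color green → {V4}; color yellow → {V3}. Every edge joins two different colors.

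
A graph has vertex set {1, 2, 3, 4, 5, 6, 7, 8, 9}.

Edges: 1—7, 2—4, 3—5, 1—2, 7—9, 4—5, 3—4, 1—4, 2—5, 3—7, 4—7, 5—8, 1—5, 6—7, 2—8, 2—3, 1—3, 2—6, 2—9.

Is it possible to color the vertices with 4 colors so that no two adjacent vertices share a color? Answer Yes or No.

No

1, 2, 3, 4, 5 are pairwise adjacent (a clique of size 5), so at least 5 colors are needed.
So 4 colors are not enough.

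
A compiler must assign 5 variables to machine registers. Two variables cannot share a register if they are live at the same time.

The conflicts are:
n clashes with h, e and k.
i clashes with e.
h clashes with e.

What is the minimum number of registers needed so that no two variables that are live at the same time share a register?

3

n, h, e are mutually in conflict, so at least 3 registers are needed.
3 registers suffice: register 1 → {e, k}; register 2 → {n, i}; register 3 → {h}. No two conflicting variables share a register.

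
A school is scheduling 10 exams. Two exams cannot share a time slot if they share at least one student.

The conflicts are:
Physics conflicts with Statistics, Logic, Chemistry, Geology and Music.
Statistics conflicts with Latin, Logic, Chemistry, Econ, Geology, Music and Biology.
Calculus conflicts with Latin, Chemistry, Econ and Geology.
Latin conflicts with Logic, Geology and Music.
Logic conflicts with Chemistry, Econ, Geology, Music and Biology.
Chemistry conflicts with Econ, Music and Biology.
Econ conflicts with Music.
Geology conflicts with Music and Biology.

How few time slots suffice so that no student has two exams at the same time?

5

Physics, Statistics, Logic, Chemistry, Music are mutually in conflict, so at least 5 time slots are needed.
5 time slots suffice: time slot 1 → {Statistics, Calculus}; time slot 2 → {Logic}; time slot 3 → {Music, Biology}; time slot 4 → {Chemistry, Geology}; time slot 5 → {Physics, Latin, Econ}. No two conflicting exams share a time slot.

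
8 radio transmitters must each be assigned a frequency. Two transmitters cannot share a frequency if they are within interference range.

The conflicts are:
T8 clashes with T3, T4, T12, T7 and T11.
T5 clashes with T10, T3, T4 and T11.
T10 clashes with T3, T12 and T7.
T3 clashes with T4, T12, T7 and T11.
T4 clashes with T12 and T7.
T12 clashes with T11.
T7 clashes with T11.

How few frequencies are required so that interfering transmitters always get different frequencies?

4

T8, T3, T4, T12 pairwise conflict, so at least 4 frequencies are needed.
Using 4 frequencies: T8=4, T5=2, T10=3, T3=1, T4=3, T12=2, T7=2, T11=3. Every pair that conflicts lands in different frequencies.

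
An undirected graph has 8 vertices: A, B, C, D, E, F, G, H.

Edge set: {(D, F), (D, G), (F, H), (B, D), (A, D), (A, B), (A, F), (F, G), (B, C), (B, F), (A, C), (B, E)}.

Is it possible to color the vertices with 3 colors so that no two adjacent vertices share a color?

No

A, B, D, F form a clique, so at least 4 colors are needed.
So 3 colors are not enough.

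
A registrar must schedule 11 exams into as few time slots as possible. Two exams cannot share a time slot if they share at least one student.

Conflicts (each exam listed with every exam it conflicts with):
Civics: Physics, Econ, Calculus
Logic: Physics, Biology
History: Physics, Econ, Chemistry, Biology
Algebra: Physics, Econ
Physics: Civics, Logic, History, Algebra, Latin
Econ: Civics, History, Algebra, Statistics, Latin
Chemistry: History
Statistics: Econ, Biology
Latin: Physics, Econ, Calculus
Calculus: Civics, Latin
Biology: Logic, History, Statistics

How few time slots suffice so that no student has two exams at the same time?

2

Algebra and Physics conflict, so at least 2 time slots are needed.
2 time slots suffice: time slot 1 → {Physics, Econ, Chemistry, Calculus, Biology}; time slot 2 → {Civics, Logic, History, Algebra, Statistics, Latin}. No two conflicting exams share a time slot.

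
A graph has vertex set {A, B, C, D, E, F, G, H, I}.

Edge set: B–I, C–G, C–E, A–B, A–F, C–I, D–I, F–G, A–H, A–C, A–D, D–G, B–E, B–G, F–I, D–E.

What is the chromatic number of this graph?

2

A and C are adjacent, so at least 2 colors are needed.
2 colors suffice: color 1 → {A, E, G, I}; color 2 → {B, C, D, F, H}. Each edge has distinct colors on its endpoints.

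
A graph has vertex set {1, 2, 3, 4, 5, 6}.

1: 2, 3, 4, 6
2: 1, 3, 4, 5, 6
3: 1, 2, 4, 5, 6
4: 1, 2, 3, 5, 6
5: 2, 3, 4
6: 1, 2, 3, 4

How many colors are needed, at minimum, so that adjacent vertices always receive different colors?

5

1, 2, 3, 4, 6 are pairwise adjacent (a clique of size 5), so at least 5 colors are needed.
5 colors suffice: color a → {4}; color b → {3}; color c → {2}; color d → {1, 5}; color e → {6}. Each edge has distinct colors on its endpoints.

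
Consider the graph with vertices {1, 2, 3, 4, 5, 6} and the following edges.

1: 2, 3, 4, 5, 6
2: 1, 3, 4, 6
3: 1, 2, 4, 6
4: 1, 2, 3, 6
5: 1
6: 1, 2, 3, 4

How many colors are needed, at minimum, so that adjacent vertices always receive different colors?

1, 2, 3, 4, 6 form a clique, so at least 5 colors are needed.
5 colors suffice: color red → {1}; color blue → {3, 5}; color green → {4}; color yellow → {2}; color purple → {6}. Each edge has distinct colors on its endpoints.

5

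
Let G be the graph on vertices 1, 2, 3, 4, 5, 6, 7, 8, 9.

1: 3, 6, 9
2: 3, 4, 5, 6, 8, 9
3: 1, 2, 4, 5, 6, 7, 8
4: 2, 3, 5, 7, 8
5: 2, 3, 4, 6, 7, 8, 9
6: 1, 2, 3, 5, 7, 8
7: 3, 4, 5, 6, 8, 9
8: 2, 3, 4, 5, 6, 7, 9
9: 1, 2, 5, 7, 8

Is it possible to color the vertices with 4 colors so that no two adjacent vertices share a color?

2, 3, 4, 5, 8 are pairwise adjacent (a clique of size 5), so at least 5 colors are needed.
So 4 colors are not enough.

No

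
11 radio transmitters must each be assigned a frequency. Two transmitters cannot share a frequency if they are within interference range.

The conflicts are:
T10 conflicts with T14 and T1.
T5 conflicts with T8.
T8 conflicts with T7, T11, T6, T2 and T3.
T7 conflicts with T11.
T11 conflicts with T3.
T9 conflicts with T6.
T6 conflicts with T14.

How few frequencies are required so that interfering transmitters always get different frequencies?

T8, T7, T11 pairwise conflict, so at least 3 frequencies are needed.
3 frequencies suffice: T10=2, T5=2, T8=1, T7=3, T11=2, T9=1, T6=2, T14=1, T2=2, T1=1, T3=3. Each listed conflict is separated.

3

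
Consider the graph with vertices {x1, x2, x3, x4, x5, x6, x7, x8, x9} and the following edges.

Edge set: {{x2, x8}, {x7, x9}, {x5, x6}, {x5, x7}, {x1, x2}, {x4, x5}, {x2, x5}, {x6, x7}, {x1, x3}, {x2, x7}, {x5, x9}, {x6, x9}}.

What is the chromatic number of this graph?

4

x5, x6, x7, x9 are mutually adjacent (a clique of size 4), so at least 4 colors are needed.
One proper 4-coloring: x1=1, x2=3, x3=2, x4=2, x5=1, x6=4, x7=2, x8=1, x9=3. No two adjacent vertices share a color.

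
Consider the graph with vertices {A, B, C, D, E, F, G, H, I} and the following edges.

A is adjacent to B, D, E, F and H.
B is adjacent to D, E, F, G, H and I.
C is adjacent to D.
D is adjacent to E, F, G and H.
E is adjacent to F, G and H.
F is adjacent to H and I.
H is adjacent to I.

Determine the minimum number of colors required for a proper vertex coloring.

6

A, B, D, E, F, H form a clique, so at least 6 colors are needed.
6 colors suffice: A=6, B=2, C=2, D=1, E=3, F=5, G=4, H=4, I=1. Every edge joins two different colors.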